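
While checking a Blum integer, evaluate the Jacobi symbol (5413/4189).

1

(5413/4189)
  = (1224/4189)    [5413 ≡ 1224 mod 4189]
  = -(153/4189)    [4189 ≡ 5 mod 8 ⇒ (2/4189)^3 = -1]
  = -(4189/153)    [QR: 153 ≡ 1 mod 4, sign kept]
  = -(58/153)    [4189 ≡ 58 mod 153]
  = -(29/153)    [153 ≡ 1 mod 8 ⇒ (2/153) = +1]
  = -(153/29)    [QR: 29 ≡ 1 mod 4, sign kept]
  = -(8/29)    [153 ≡ 8 mod 29]
  = (1/29)    [29 ≡ 5 mod 8 ⇒ (2/29)^3 = -1]
  = 1    [(1/29) = 1]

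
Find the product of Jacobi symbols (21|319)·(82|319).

By multiplicativity, (21·82|319) = (21|319)·(82|319).
First factor (21|319):
21 ≡ 1 (mod 4), so quadratic reciprocity gives (21|319) = (319|21). Reduce: 319 ≡ 4 (mod 21). Now have (4|21).
Factor out 2: 4 = 2^2. Since 21 ≡ 5 (mod 8), (2|21) = -1, and (2|21)^2 = +1. Now have (1|21).
(1|21) = 1. Collecting the sign factors: 1.
Second factor (82|319):
Factor out 2: 82 = 2·41. Since 319 ≡ 7 (mod 8), (2|319) = +1. Now have (41|319).
41 ≡ 1 (mod 4), so quadratic reciprocity gives (41|319) = (319|41). Reduce: 319 ≡ 32 (mod 41). Now have (32|41).
Factor out 2: 32 = 2^5. Since 41 ≡ 1 (mod 8), (2|41) = +1, and (2|41)^5 = +1. Now have (1|41).
(1|41) = 1. Collecting the sign factors: 1.
Product: (1)·(1) = 1.

1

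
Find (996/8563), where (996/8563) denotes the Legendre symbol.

Factor out 2: 996 = 2^2·249. Since 8563 ≡ 3 (mod 8), (2/8563) = -1, and (2/8563)^2 = +1. Now have (249/8563).
249 ≡ 1 (mod 4), so quadratic reciprocity gives (249/8563) = (8563/249). Reduce: 8563 ≡ 97 (mod 249). Now have (97/249).
97 ≡ 1 (mod 4), so quadratic reciprocity gives (97/249) = (249/97). Reduce: 249 ≡ 55 (mod 97). Now have (55/97).
97 ≡ 1 (mod 4), so quadratic reciprocity gives (55/97) = (97/55). Reduce: 97 ≡ 42 (mod 55). Now have (42/55).
Factor out 2: 42 = 2·21. Since 55 ≡ 7 (mod 8), (2/55) = +1. Now have (21/55).
21 ≡ 1 (mod 4), so quadratic reciprocity gives (21/55) = (55/21). Reduce: 55 ≡ 13 (mod 21). Now have (13/21).
13 ≡ 1 (mod 4), so quadratic reciprocity gives (13/21) = (21/13). Reduce: 21 ≡ 8 (mod 13). Now have (8/13).
Factor out 2: 8 = 2^3. Since 13 ≡ 5 (mod 8), (2/13) = -1, and (2/13)^3 = -1. Now have -(1/13).
(1/13) = 1. Collecting the sign factors: -1.

-1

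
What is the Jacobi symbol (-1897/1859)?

(-1897/1859)
  = (1821/1859)    [-1897 ≡ 1821 mod 1859]
  = (1859/1821)    [QR: 1821 ≡ 1 mod 4, sign kept]
  = (38/1821)    [1859 ≡ 38 mod 1821]
  = -(19/1821)    [1821 ≡ 5 mod 8 ⇒ (2/1821) = -1]
  = -(1821/19)    [QR: 1821 ≡ 1 mod 4, sign kept]
  = -(16/19)    [1821 ≡ 16 mod 19]
  = -(1/19)    [19 ≡ 3 mod 8 ⇒ (2/19)^4 = +1]
  = -1    [(1/19) = 1]

-1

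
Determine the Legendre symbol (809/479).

1

Reduce the numerator: 809 ≡ 330 (mod 479), so (809/479) = (330/479).
Factor out 2: 330 = 2·165. Since 479 ≡ 7 (mod 8), (2/479) = +1. Now have (165/479).
165 ≡ 1 (mod 4), so quadratic reciprocity gives (165/479) = (479/165). Reduce: 479 ≡ 149 (mod 165). Now have (149/165).
149 ≡ 1 (mod 4), so quadratic reciprocity gives (149/165) = (165/149). Reduce: 165 ≡ 16 (mod 149). Now have (16/149).
Factor out 2: 16 = 2^4. Since 149 ≡ 5 (mod 8), (2/149) = -1, and (2/149)^4 = +1. Now have (1/149).
(1/149) = 1. Collecting the sign factors: 1.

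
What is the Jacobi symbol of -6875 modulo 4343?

1

Reduce the numerator: -6875 ≡ 1811 (mod 4343), so (-6875/4343) = (1811/4343).
Both 1811 ≡ 3 and 4343 ≡ 3 (mod 4), so reciprocity gives (1811/4343) = -(4343/1811). Reduce: 4343 ≡ 721 (mod 1811). Now have -(721/1811).
721 ≡ 1 (mod 4), so quadratic reciprocity gives (721/1811) = (1811/721). Reduce: 1811 ≡ 369 (mod 721). Now have -(369/721).
369 ≡ 1 (mod 4), so quadratic reciprocity gives (369/721) = (721/369). Reduce: 721 ≡ 352 (mod 369). Now have -(352/369).
Factor out 2: 352 = 2^5·11. Since 369 ≡ 1 (mod 8), (2/369) = +1, and (2/369)^5 = +1. Now have -(11/369).
369 ≡ 1 (mod 4), so quadratic reciprocity gives (11/369) = (369/11). Reduce: 369 ≡ 6 (mod 11). Now have -(6/11).
Factor out 2: 6 = 2·3. Since 11 ≡ 3 (mod 8), (2/11) = -1. Now have (3/11).
Both 3 ≡ 3 and 11 ≡ 3 (mod 4), so reciprocity gives (3/11) = -(11/3). Reduce: 11 ≡ 2 (mod 3). Now have -(2/3).
Factor out 2: 2 = 2. Since 3 ≡ 3 (mod 8), (2/3) = -1. Now have (1/3).
(1/3) = 1. Collecting the sign factors: 1.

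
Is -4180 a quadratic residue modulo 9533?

Pull out -1: (-4180/9533) = (-1/9533)·(4180/9533). Since 9533 ≡ 1 (mod 4), (-1/9533) = +1. Now have (4180/9533).
Factor out 2: 4180 = 2^2·1045. Since 9533 ≡ 5 (mod 8), (2/9533) = -1, and (2/9533)^2 = +1. Now have (1045/9533).
1045 ≡ 1 (mod 4), so quadratic reciprocity gives (1045/9533) = (9533/1045). Reduce: 9533 ≡ 128 (mod 1045). Now have (128/1045).
Factor out 2: 128 = 2^7. Since 1045 ≡ 5 (mod 8), (2/1045) = -1, and (2/1045)^7 = -1. Now have -(1/1045).
(1/1045) = 1. Collecting the sign factors: -1.
(-4180/9533) = -1, and 9533 is prime, so -4180 is not a quadratic residue mod 9533.

no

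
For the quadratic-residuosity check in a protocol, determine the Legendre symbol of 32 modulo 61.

(32/61)
  = -(1/61)    [61 ≡ 5 mod 8 ⇒ (2/61)^5 = -1]
  = -1    [(1/61) = 1]

-1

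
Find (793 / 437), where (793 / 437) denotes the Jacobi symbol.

1

(793 / 437)
  = (356 / 437)    [793 ≡ 356 mod 437]
  = (89 / 437)    [437 ≡ 5 mod 8 ⇒ (2 / 437)^2 = +1]
  = (437 / 89)    [QR: 89 ≡ 1 mod 4, sign kept]
  = (81 / 89)    [437 ≡ 81 mod 89]
  = (89 / 81)    [QR: 81 ≡ 1 mod 4, sign kept]
  = (8 / 81)    [89 ≡ 8 mod 81]
  = (1 / 81)    [81 ≡ 1 mod 8 ⇒ (2 / 81)^3 = +1]
  = 1    [(1 / 81) = 1]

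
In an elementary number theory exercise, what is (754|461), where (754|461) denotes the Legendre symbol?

-1

Reduce the numerator: 754 ≡ 293 (mod 461), so (754|461) = (293|461).
293 ≡ 1 (mod 4), so quadratic reciprocity gives (293|461) = (461|293). Reduce: 461 ≡ 168 (mod 293). Now have (168|293).
Factor out 2: 168 = 2^3·21. Since 293 ≡ 5 (mod 8), (2|293) = -1, and (2|293)^3 = -1. Now have -(21|293).
21 ≡ 1 (mod 4), so quadratic reciprocity gives (21|293) = (293|21). Reduce: 293 ≡ 20 (mod 21). Now have -(20|21).
Factor out 2: 20 = 2^2·5. Since 21 ≡ 5 (mod 8), (2|21) = -1, and (2|21)^2 = +1. Now have -(5|21).
5 ≡ 1 (mod 4), so quadratic reciprocity gives (5|21) = (21|5). Reduce: 21 ≡ 1 (mod 5). Now have -(1|5).
(1|5) = 1. Collecting the sign factors: -1.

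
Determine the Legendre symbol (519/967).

1

Both 519 ≡ 3 and 967 ≡ 3 (mod 4), so reciprocity gives (519/967) = -(967/519). Reduce: 967 ≡ 448 (mod 519). Now have -(448/519).
Factor out 2: 448 = 2^6·7. Since 519 ≡ 7 (mod 8), (2/519) = +1, and (2/519)^6 = +1. Now have -(7/519).
Both 7 ≡ 3 and 519 ≡ 3 (mod 4), so reciprocity gives (7/519) = -(519/7). Reduce: 519 ≡ 1 (mod 7). Now have (1/7).
(1/7) = 1. Collecting the sign factors: 1.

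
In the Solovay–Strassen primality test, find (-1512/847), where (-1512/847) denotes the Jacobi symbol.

Pull out -1: (-1512/847) = (-1/847)·(1512/847). Since 847 ≡ 3 (mod 4), (-1/847) = -1. Now have -(1512/847).
Reduce the numerator: 1512 ≡ 665 (mod 847), so (1512/847) = (665/847).
665 ≡ 1 (mod 4), so quadratic reciprocity gives (665/847) = (847/665). Reduce: 847 ≡ 182 (mod 665). Now have -(182/665).
Factor out 2: 182 = 2·91. Since 665 ≡ 1 (mod 8), (2/665) = +1. Now have -(91/665).
665 ≡ 1 (mod 4), so quadratic reciprocity gives (91/665) = (665/91). Reduce: 665 ≡ 28 (mod 91). Now have -(28/91).
Factor out 2: 28 = 2^2·7. Since 91 ≡ 3 (mod 8), (2/91) = -1, and (2/91)^2 = +1. Now have -(7/91).
Both 7 ≡ 3 and 91 ≡ 3 (mod 4), so reciprocity gives (7/91) = -(91/7). Reduce: 91 ≡ 0 (mod 7). Now have (0/7).
The numerator is now 0 with denominator 7 > 1: the symbol is 0.

0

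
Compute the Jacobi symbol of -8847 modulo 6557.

Pull out -1: (-8847|6557) = (-1|6557)·(8847|6557). Since 6557 ≡ 1 (mod 4), (-1|6557) = +1. Now have (8847|6557).
Reduce the numerator: 8847 ≡ 2290 (mod 6557), so (8847|6557) = (2290|6557).
Factor out 2: 2290 = 2·1145. Since 6557 ≡ 5 (mod 8), (2|6557) = -1. Now have -(1145|6557).
1145 ≡ 1 (mod 4), so quadratic reciprocity gives (1145|6557) = (6557|1145). Reduce: 6557 ≡ 832 (mod 1145). Now have -(832|1145).
Factor out 2: 832 = 2^6·13. Since 1145 ≡ 1 (mod 8), (2|1145) = +1, and (2|1145)^6 = +1. Now have -(13|1145).
13 ≡ 1 (mod 4), so quadratic reciprocity gives (13|1145) = (1145|13). Reduce: 1145 ≡ 1 (mod 13). Now have -(1|13).
(1|13) = 1. Collecting the sign factors: -1.

-1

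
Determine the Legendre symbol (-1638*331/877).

By multiplicativity, (-1638·331/877) = (-1638/877)·(331/877).
First factor (-1638/877):
(-1638/877)
  = (116/877)    [-1638 ≡ 116 mod 877]
  = (29/877)    [877 ≡ 5 mod 8 ⇒ (2/877)^2 = +1]
  = (877/29)    [QR: 29 ≡ 1 mod 4, sign kept]
  = (7/29)    [877 ≡ 7 mod 29]
  = (29/7)    [QR: 29 ≡ 1 mod 4, sign kept]
  = (1/7)    [29 ≡ 1 mod 7]
  = 1    [(1/7) = 1]
Second factor (331/877):
(331/877)
  = (877/331)    [QR: 877 ≡ 1 mod 4, sign kept]
  = (215/331)    [877 ≡ 215 mod 331]
  = -(331/215)    [QR: both ≡ 3 mod 4, sign flips]
  = -(116/215)    [331 ≡ 116 mod 215]
  = -(29/215)    [215 ≡ 7 mod 8 ⇒ (2/215)^2 = +1]
  = -(215/29)    [QR: 29 ≡ 1 mod 4, sign kept]
  = -(12/29)    [215 ≡ 12 mod 29]
  = -(3/29)    [29 ≡ 5 mod 8 ⇒ (2/29)^2 = +1]
  = -(29/3)    [QR: 29 ≡ 1 mod 4, sign kept]
  = -(2/3)    [29 ≡ 2 mod 3]
  = (1/3)    [3 ≡ 3 mod 8 ⇒ (2/3) = -1]
  = 1    [(1/3) = 1]
Product: (1)·(1) = 1.

1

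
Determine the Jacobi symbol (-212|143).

(-212|143)
  = (74|143)    [-212 ≡ 74 mod 143]
  = (37|143)    [143 ≡ 7 mod 8 ⇒ (2|143) = +1]
  = (143|37)    [QR: 37 ≡ 1 mod 4, sign kept]
  = (32|37)    [143 ≡ 32 mod 37]
  = -(1|37)    [37 ≡ 5 mod 8 ⇒ (2|37)^5 = -1]
  = -1    [(1|37) = 1]

-1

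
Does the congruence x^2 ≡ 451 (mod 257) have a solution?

no

Reduce the numerator: 451 ≡ 194 (mod 257), so (451/257) = (194/257).
Factor out 2: 194 = 2·97. Since 257 ≡ 1 (mod 8), (2/257) = +1. Now have (97/257).
97 ≡ 1 (mod 4), so quadratic reciprocity gives (97/257) = (257/97). Reduce: 257 ≡ 63 (mod 97). Now have (63/97).
97 ≡ 1 (mod 4), so quadratic reciprocity gives (63/97) = (97/63). Reduce: 97 ≡ 34 (mod 63). Now have (34/63).
Factor out 2: 34 = 2·17. Since 63 ≡ 7 (mod 8), (2/63) = +1. Now have (17/63).
17 ≡ 1 (mod 4), so quadratic reciprocity gives (17/63) = (63/17). Reduce: 63 ≡ 12 (mod 17). Now have (12/17).
Factor out 2: 12 = 2^2·3. Since 17 ≡ 1 (mod 8), (2/17) = +1, and (2/17)^2 = +1. Now have (3/17).
17 ≡ 1 (mod 4), so quadratic reciprocity gives (3/17) = (17/3). Reduce: 17 ≡ 2 (mod 3). Now have (2/3).
Factor out 2: 2 = 2. Since 3 ≡ 3 (mod 8), (2/3) = -1. Now have -(1/3).
(1/3) = 1. Collecting the sign factors: -1.
The Legendre symbol is -1, so x^2 ≡ 451 (mod 257) has no solution.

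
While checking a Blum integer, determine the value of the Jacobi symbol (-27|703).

Pull out -1: (-27|703) = (-1|703)·(27|703). Since 703 ≡ 3 (mod 4), (-1|703) = -1. Now have -(27|703).
Both 27 ≡ 3 and 703 ≡ 3 (mod 4), so reciprocity gives (27|703) = -(703|27). Reduce: 703 ≡ 1 (mod 27). Now have (1|27).
(1|27) = 1. Collecting the sign factors: 1.

1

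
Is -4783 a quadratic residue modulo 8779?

no

(-4783|8779)
  = (3996|8779)    [-4783 ≡ 3996 mod 8779]
  = (999|8779)    [8779 ≡ 3 mod 8 ⇒ (2|8779)^2 = +1]
  = -(8779|999)    [QR: both ≡ 3 mod 4, sign flips]
  = -(787|999)    [8779 ≡ 787 mod 999]
  = (999|787)    [QR: both ≡ 3 mod 4, sign flips]
  = (212|787)    [999 ≡ 212 mod 787]
  = (53|787)    [787 ≡ 3 mod 8 ⇒ (2|787)^2 = +1]
  = (787|53)    [QR: 53 ≡ 1 mod 4, sign kept]
  = (45|53)    [787 ≡ 45 mod 53]
  = (53|45)    [QR: 45 ≡ 1 mod 4, sign kept]
  = (8|45)    [53 ≡ 8 mod 45]
  = -(1|45)    [45 ≡ 5 mod 8 ⇒ (2|45)^3 = -1]
  = -1    [(1|45) = 1]
The Legendre symbol is -1, so x^2 ≡ -4783 (mod 8779) has no solution.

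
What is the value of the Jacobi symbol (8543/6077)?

(8543/6077)
  = (2466/6077)    [8543 ≡ 2466 mod 6077]
  = -(1233/6077)    [6077 ≡ 5 mod 8 ⇒ (2/6077) = -1]
  = -(6077/1233)    [QR: 1233 ≡ 1 mod 4, sign kept]
  = -(1145/1233)    [6077 ≡ 1145 mod 1233]
  = -(1233/1145)    [QR: 1145 ≡ 1 mod 4, sign kept]
  = -(88/1145)    [1233 ≡ 88 mod 1145]
  = -(11/1145)    [1145 ≡ 1 mod 8 ⇒ (2/1145)^3 = +1]
  = -(1145/11)    [QR: 1145 ≡ 1 mod 4, sign kept]
  = -(1/11)    [1145 ≡ 1 mod 11]
  = -1    [(1/11) = 1]

-1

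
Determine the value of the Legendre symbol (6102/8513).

Factor out 2: 6102 = 2·3051. Since 8513 ≡ 1 (mod 8), (2/8513) = +1. Now have (3051/8513).
8513 ≡ 1 (mod 4), so quadratic reciprocity gives (3051/8513) = (8513/3051). Reduce: 8513 ≡ 2411 (mod 3051). Now have (2411/3051).
Both 2411 ≡ 3 and 3051 ≡ 3 (mod 4), so reciprocity gives (2411/3051) = -(3051/2411). Reduce: 3051 ≡ 640 (mod 2411). Now have -(640/2411).
Factor out 2: 640 = 2^7·5. Since 2411 ≡ 3 (mod 8), (2/2411) = -1, and (2/2411)^7 = -1. Now have (5/2411).
5 ≡ 1 (mod 4), so quadratic reciprocity gives (5/2411) = (2411/5). Reduce: 2411 ≡ 1 (mod 5). Now have (1/5).
(1/5) = 1. Collecting the sign factors: 1.

1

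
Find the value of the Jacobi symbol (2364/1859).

(2364/1859)
  = (505/1859)    [2364 ≡ 505 mod 1859]
  = (1859/505)    [QR: 505 ≡ 1 mod 4, sign kept]
  = (344/505)    [1859 ≡ 344 mod 505]
  = (43/505)    [505 ≡ 1 mod 8 ⇒ (2/505)^3 = +1]
  = (505/43)    [QR: 505 ≡ 1 mod 4, sign kept]
  = (32/43)    [505 ≡ 32 mod 43]
  = -(1/43)    [43 ≡ 3 mod 8 ⇒ (2/43)^5 = -1]
  = -1    [(1/43) = 1]

-1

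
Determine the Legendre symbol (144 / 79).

1

Reduce the numerator: 144 ≡ 65 (mod 79), so (144 / 79) = (65 / 79).
65 ≡ 1 (mod 4), so quadratic reciprocity gives (65 / 79) = (79 / 65). Reduce: 79 ≡ 14 (mod 65). Now have (14 / 65).
Factor out 2: 14 = 2·7. Since 65 ≡ 1 (mod 8), (2 / 65) = +1. Now have (7 / 65).
65 ≡ 1 (mod 4), so quadratic reciprocity gives (7 / 65) = (65 / 7). Reduce: 65 ≡ 2 (mod 7). Now have (2 / 7).
Factor out 2: 2 = 2. Since 7 ≡ 7 (mod 8), (2 / 7) = +1. Now have (1 / 7).
(1 / 7) = 1. Collecting the sign factors: 1.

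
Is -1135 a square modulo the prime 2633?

no

Reduce the numerator: -1135 ≡ 1498 (mod 2633), so (-1135/2633) = (1498/2633).
Factor out 2: 1498 = 2·749. Since 2633 ≡ 1 (mod 8), (2/2633) = +1. Now have (749/2633).
749 ≡ 1 (mod 4), so quadratic reciprocity gives (749/2633) = (2633/749). Reduce: 2633 ≡ 386 (mod 749). Now have (386/749).
Factor out 2: 386 = 2·193. Since 749 ≡ 5 (mod 8), (2/749) = -1. Now have -(193/749).
193 ≡ 1 (mod 4), so quadratic reciprocity gives (193/749) = (749/193). Reduce: 749 ≡ 170 (mod 193). Now have -(170/193).
Factor out 2: 170 = 2·85. Since 193 ≡ 1 (mod 8), (2/193) = +1. Now have -(85/193).
85 ≡ 1 (mod 4), so quadratic reciprocity gives (85/193) = (193/85). Reduce: 193 ≡ 23 (mod 85). Now have -(23/85).
85 ≡ 1 (mod 4), so quadratic reciprocity gives (23/85) = (85/23). Reduce: 85 ≡ 16 (mod 23). Now have -(16/23).
Factor out 2: 16 = 2^4. Since 23 ≡ 7 (mod 8), (2/23) = +1, and (2/23)^4 = +1. Now have -(1/23).
(1/23) = 1. Collecting the sign factors: -1.
The Legendre symbol is -1, so x^2 ≡ -1135 (mod 2633) has no solution.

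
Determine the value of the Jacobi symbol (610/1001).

(610/1001)
  = (305/1001)    [1001 ≡ 1 mod 8 ⇒ (2/1001) = +1]
  = (1001/305)    [QR: 305 ≡ 1 mod 4, sign kept]
  = (86/305)    [1001 ≡ 86 mod 305]
  = (43/305)    [305 ≡ 1 mod 8 ⇒ (2/305) = +1]
  = (305/43)    [QR: 305 ≡ 1 mod 4, sign kept]
  = (4/43)    [305 ≡ 4 mod 43]
  = (1/43)    [43 ≡ 3 mod 8 ⇒ (2/43)^2 = +1]
  = 1    [(1/43) = 1]

1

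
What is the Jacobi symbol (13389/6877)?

Reduce the numerator: 13389 ≡ 6512 (mod 6877), so (13389/6877) = (6512/6877).
Factor out 2: 6512 = 2^4·407. Since 6877 ≡ 5 (mod 8), (2/6877) = -1, and (2/6877)^4 = +1. Now have (407/6877).
6877 ≡ 1 (mod 4), so quadratic reciprocity gives (407/6877) = (6877/407). Reduce: 6877 ≡ 365 (mod 407). Now have (365/407).
365 ≡ 1 (mod 4), so quadratic reciprocity gives (365/407) = (407/365). Reduce: 407 ≡ 42 (mod 365). Now have (42/365).
Factor out 2: 42 = 2·21. Since 365 ≡ 5 (mod 8), (2/365) = -1. Now have -(21/365).
21 ≡ 1 (mod 4), so quadratic reciprocity gives (21/365) = (365/21). Reduce: 365 ≡ 8 (mod 21). Now have -(8/21).
Factor out 2: 8 = 2^3. Since 21 ≡ 5 (mod 8), (2/21) = -1, and (2/21)^3 = -1. Now have (1/21).
(1/21) = 1. Collecting the sign factors: 1.

1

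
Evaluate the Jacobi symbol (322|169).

1

Reduce the numerator: 322 ≡ 153 (mod 169), so (322|169) = (153|169).
153 ≡ 1 (mod 4), so quadratic reciprocity gives (153|169) = (169|153). Reduce: 169 ≡ 16 (mod 153). Now have (16|153).
Factor out 2: 16 = 2^4. Since 153 ≡ 1 (mod 8), (2|153) = +1, and (2|153)^4 = +1. Now have (1|153).
(1|153) = 1. Collecting the sign factors: 1.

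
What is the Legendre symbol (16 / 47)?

1

(16 / 47)
  = (1 / 47)    [47 ≡ 7 mod 8 ⇒ (2 / 47)^4 = +1]
  = 1    [(1 / 47) = 1]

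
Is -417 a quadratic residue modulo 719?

Pull out -1: (-417/719) = (-1/719)·(417/719). Since 719 ≡ 3 (mod 4), (-1/719) = -1. Now have -(417/719).
417 ≡ 1 (mod 4), so quadratic reciprocity gives (417/719) = (719/417). Reduce: 719 ≡ 302 (mod 417). Now have -(302/417).
Factor out 2: 302 = 2·151. Since 417 ≡ 1 (mod 8), (2/417) = +1. Now have -(151/417).
417 ≡ 1 (mod 4), so quadratic reciprocity gives (151/417) = (417/151). Reduce: 417 ≡ 115 (mod 151). Now have -(115/151).
Both 115 ≡ 3 and 151 ≡ 3 (mod 4), so reciprocity gives (115/151) = -(151/115). Reduce: 151 ≡ 36 (mod 115). Now have (36/115).
Factor out 2: 36 = 2^2·9. Since 115 ≡ 3 (mod 8), (2/115) = -1, and (2/115)^2 = +1. Now have (9/115).
9 ≡ 1 (mod 4), so quadratic reciprocity gives (9/115) = (115/9). Reduce: 115 ≡ 7 (mod 9). Now have (7/9).
9 ≡ 1 (mod 4), so quadratic reciprocity gives (7/9) = (9/7). Reduce: 9 ≡ 2 (mod 7). Now have (2/7).
Factor out 2: 2 = 2. Since 7 ≡ 7 (mod 8), (2/7) = +1. Now have (1/7).
(1/7) = 1. Collecting the sign factors: 1.
(-417/719) = 1, and 719 is prime, so -417 is a quadratic residue mod 719.

yes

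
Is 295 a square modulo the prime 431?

(295/431)
  = -(431/295)    [QR: both ≡ 3 mod 4, sign flips]
  = -(136/295)    [431 ≡ 136 mod 295]
  = -(17/295)    [295 ≡ 7 mod 8 ⇒ (2/295)^3 = +1]
  = -(295/17)    [QR: 17 ≡ 1 mod 4, sign kept]
  = -(6/17)    [295 ≡ 6 mod 17]
  = -(3/17)    [17 ≡ 1 mod 8 ⇒ (2/17) = +1]
  = -(17/3)    [QR: 17 ≡ 1 mod 4, sign kept]
  = -(2/3)    [17 ≡ 2 mod 3]
  = (1/3)    [3 ≡ 3 mod 8 ⇒ (2/3) = -1]
  = 1    [(1/3) = 1]
The Legendre symbol is 1, so x^2 ≡ 295 (mod 431) has solution.

yes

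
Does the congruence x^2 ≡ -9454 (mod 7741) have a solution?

no

Reduce the numerator: -9454 ≡ 6028 (mod 7741), so (-9454/7741) = (6028/7741).
Factor out 2: 6028 = 2^2·1507. Since 7741 ≡ 5 (mod 8), (2/7741) = -1, and (2/7741)^2 = +1. Now have (1507/7741).
7741 ≡ 1 (mod 4), so quadratic reciprocity gives (1507/7741) = (7741/1507). Reduce: 7741 ≡ 206 (mod 1507). Now have (206/1507).
Factor out 2: 206 = 2·103. Since 1507 ≡ 3 (mod 8), (2/1507) = -1. Now have -(103/1507).
Both 103 ≡ 3 and 1507 ≡ 3 (mod 4), so reciprocity gives (103/1507) = -(1507/103). Reduce: 1507 ≡ 65 (mod 103). Now have (65/103).
65 ≡ 1 (mod 4), so quadratic reciprocity gives (65/103) = (103/65). Reduce: 103 ≡ 38 (mod 65). Now have (38/65).
Factor out 2: 38 = 2·19. Since 65 ≡ 1 (mod 8), (2/65) = +1. Now have (19/65).
65 ≡ 1 (mod 4), so quadratic reciprocity gives (19/65) = (65/19). Reduce: 65 ≡ 8 (mod 19). Now have (8/19).
Factor out 2: 8 = 2^3. Since 19 ≡ 3 (mod 8), (2/19) = -1, and (2/19)^3 = -1. Now have -(1/19).
(1/19) = 1. Collecting the sign factors: -1.
The Legendre symbol is -1, so x^2 ≡ -9454 (mod 7741) has no solution.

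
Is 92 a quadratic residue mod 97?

no

Factor out 2: 92 = 2^2·23. Since 97 ≡ 1 (mod 8), (2|97) = +1, and (2|97)^2 = +1. Now have (23|97).
97 ≡ 1 (mod 4), so quadratic reciprocity gives (23|97) = (97|23). Reduce: 97 ≡ 5 (mod 23). Now have (5|23).
5 ≡ 1 (mod 4), so quadratic reciprocity gives (5|23) = (23|5). Reduce: 23 ≡ 3 (mod 5). Now have (3|5).
5 ≡ 1 (mod 4), so quadratic reciprocity gives (3|5) = (5|3). Reduce: 5 ≡ 2 (mod 3). Now have (2|3).
Factor out 2: 2 = 2. Since 3 ≡ 3 (mod 8), (2|3) = -1. Now have -(1|3).
(1|3) = 1. Collecting the sign factors: -1.
(92|97) = -1, and 97 is prime, so 92 is not a quadratic residue mod 97.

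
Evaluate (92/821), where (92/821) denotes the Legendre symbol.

1

(92/821)
  = (23/821)    [821 ≡ 5 mod 8 ⇒ (2/821)^2 = +1]
  = (821/23)    [QR: 821 ≡ 1 mod 4, sign kept]
  = (16/23)    [821 ≡ 16 mod 23]
  = (1/23)    [23 ≡ 7 mod 8 ⇒ (2/23)^4 = +1]
  = 1    [(1/23) = 1]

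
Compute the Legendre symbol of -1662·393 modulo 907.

By multiplicativity, (-1662·393/907) = (-1662/907)·(393/907).
First factor (-1662/907):
(-1662/907)
  = (152/907)    [-1662 ≡ 152 mod 907]
  = -(19/907)    [907 ≡ 3 mod 8 ⇒ (2/907)^3 = -1]
  = (907/19)    [QR: both ≡ 3 mod 4, sign flips]
  = (14/19)    [907 ≡ 14 mod 19]
  = -(7/19)    [19 ≡ 3 mod 8 ⇒ (2/19) = -1]
  = (19/7)    [QR: both ≡ 3 mod 4, sign flips]
  = (5/7)    [19 ≡ 5 mod 7]
  = (7/5)    [QR: 5 ≡ 1 mod 4, sign kept]
  = (2/5)    [7 ≡ 2 mod 5]
  = -(1/5)    [5 ≡ 5 mod 8 ⇒ (2/5) = -1]
  = -1    [(1/5) = 1]
Second factor (393/907):
(393/907)
  = (907/393)    [QR: 393 ≡ 1 mod 4, sign kept]
  = (121/393)    [907 ≡ 121 mod 393]
  = (393/121)    [QR: 121 ≡ 1 mod 4, sign kept]
  = (30/121)    [393 ≡ 30 mod 121]
  = (15/121)    [121 ≡ 1 mod 8 ⇒ (2/121) = +1]
  = (121/15)    [QR: 121 ≡ 1 mod 4, sign kept]
  = (1/15)    [121 ≡ 1 mod 15]
  = 1    [(1/15) = 1]
Product: (-1)·(1) = -1.

-1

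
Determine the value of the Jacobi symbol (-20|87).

(-20|87)
  = -(20|87)    [87 ≡ 3 mod 4 ⇒ (-1|87) = -1]
  = -(5|87)    [87 ≡ 7 mod 8 ⇒ (2|87)^2 = +1]
  = -(87|5)    [QR: 5 ≡ 1 mod 4, sign kept]
  = -(2|5)    [87 ≡ 2 mod 5]
  = (1|5)    [5 ≡ 5 mod 8 ⇒ (2|5) = -1]
  = 1    [(1|5) = 1]

1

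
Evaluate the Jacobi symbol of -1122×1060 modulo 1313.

-1

By multiplicativity, (-1122·1060|1313) = (-1122|1313)·(1060|1313).
First factor (-1122|1313):
Reduce the numerator: -1122 ≡ 191 (mod 1313), so (-1122|1313) = (191|1313).
1313 ≡ 1 (mod 4), so quadratic reciprocity gives (191|1313) = (1313|191). Reduce: 1313 ≡ 167 (mod 191). Now have (167|191).
Both 167 ≡ 3 and 191 ≡ 3 (mod 4), so reciprocity gives (167|191) = -(191|167). Reduce: 191 ≡ 24 (mod 167). Now have -(24|167).
Factor out 2: 24 = 2^3·3. Since 167 ≡ 7 (mod 8), (2|167) = +1, and (2|167)^3 = +1. Now have -(3|167).
Both 3 ≡ 3 and 167 ≡ 3 (mod 4), so reciprocity gives (3|167) = -(167|3). Reduce: 167 ≡ 2 (mod 3). Now have (2|3).
Factor out 2: 2 = 2. Since 3 ≡ 3 (mod 8), (2|3) = -1. Now have -(1|3).
(1|3) = 1. Collecting the sign factors: -1.
Second factor (1060|1313):
Factor out 2: 1060 = 2^2·265. Since 1313 ≡ 1 (mod 8), (2|1313) = +1, and (2|1313)^2 = +1. Now have (265|1313).
265 ≡ 1 (mod 4), so quadratic reciprocity gives (265|1313) = (1313|265). Reduce: 1313 ≡ 253 (mod 265). Now have (253|265).
253 ≡ 1 (mod 4), so quadratic reciprocity gives (253|265) = (265|253). Reduce: 265 ≡ 12 (mod 253). Now have (12|253).
Factor out 2: 12 = 2^2·3. Since 253 ≡ 5 (mod 8), (2|253) = -1, and (2|253)^2 = +1. Now have (3|253).
253 ≡ 1 (mod 4), so quadratic reciprocity gives (3|253) = (253|3). Reduce: 253 ≡ 1 (mod 3). Now have (1|3).
(1|3) = 1. Collecting the sign factors: 1.
Product: (-1)·(1) = -1.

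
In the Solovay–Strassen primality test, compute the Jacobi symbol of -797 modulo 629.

(-797/629)
  = (797/629)    [629 ≡ 1 mod 4 ⇒ (-1/629) = +1]
  = (168/629)    [797 ≡ 168 mod 629]
  = -(21/629)    [629 ≡ 5 mod 8 ⇒ (2/629)^3 = -1]
  = -(629/21)    [QR: 21 ≡ 1 mod 4, sign kept]
  = -(20/21)    [629 ≡ 20 mod 21]
  = -(5/21)    [21 ≡ 5 mod 8 ⇒ (2/21)^2 = +1]
  = -(21/5)    [QR: 5 ≡ 1 mod 4, sign kept]
  = -(1/5)    [21 ≡ 1 mod 5]
  = -1    [(1/5) = 1]

-1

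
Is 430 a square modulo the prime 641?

(430/641)
  = (215/641)    [641 ≡ 1 mod 8 ⇒ (2/641) = +1]
  = (641/215)    [QR: 641 ≡ 1 mod 4, sign kept]
  = (211/215)    [641 ≡ 211 mod 215]
  = -(215/211)    [QR: both ≡ 3 mod 4, sign flips]
  = -(4/211)    [215 ≡ 4 mod 211]
  = -(1/211)    [211 ≡ 3 mod 8 ⇒ (2/211)^2 = +1]
  = -1    [(1/211) = 1]
(430/641) = -1, and 641 is prime, so 430 is not a quadratic residue mod 641.

no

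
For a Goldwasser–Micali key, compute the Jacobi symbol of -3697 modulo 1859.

Reduce the numerator: -3697 ≡ 21 (mod 1859), so (-3697/1859) = (21/1859).
21 ≡ 1 (mod 4), so quadratic reciprocity gives (21/1859) = (1859/21). Reduce: 1859 ≡ 11 (mod 21). Now have (11/21).
21 ≡ 1 (mod 4), so quadratic reciprocity gives (11/21) = (21/11). Reduce: 21 ≡ 10 (mod 11). Now have (10/11).
Factor out 2: 10 = 2·5. Since 11 ≡ 3 (mod 8), (2/11) = -1. Now have -(5/11).
5 ≡ 1 (mod 4), so quadratic reciprocity gives (5/11) = (11/5). Reduce: 11 ≡ 1 (mod 5). Now have -(1/5).
(1/5) = 1. Collecting the sign factors: -1.

-1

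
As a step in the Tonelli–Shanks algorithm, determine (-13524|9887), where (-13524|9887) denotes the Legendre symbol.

Pull out -1: (-13524|9887) = (-1|9887)·(13524|9887). Since 9887 ≡ 3 (mod 4), (-1|9887) = -1. Now have -(13524|9887).
Reduce the numerator: 13524 ≡ 3637 (mod 9887), so (13524|9887) = (3637|9887).
3637 ≡ 1 (mod 4), so quadratic reciprocity gives (3637|9887) = (9887|3637). Reduce: 9887 ≡ 2613 (mod 3637). Now have -(2613|3637).
2613 ≡ 1 (mod 4), so quadratic reciprocity gives (2613|3637) = (3637|2613). Reduce: 3637 ≡ 1024 (mod 2613). Now have -(1024|2613).
Factor out 2: 1024 = 2^10. Since 2613 ≡ 5 (mod 8), (2|2613) = -1, and (2|2613)^10 = +1. Now have -(1|2613).
(1|2613) = 1. Collecting the sign factors: -1.

-1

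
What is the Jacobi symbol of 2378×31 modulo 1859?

By multiplicativity, (2378·31/1859) = (2378/1859)·(31/1859).
First factor (2378/1859):
Reduce the numerator: 2378 ≡ 519 (mod 1859), so (2378/1859) = (519/1859).
Both 519 ≡ 3 and 1859 ≡ 3 (mod 4), so reciprocity gives (519/1859) = -(1859/519). Reduce: 1859 ≡ 302 (mod 519). Now have -(302/519).
Factor out 2: 302 = 2·151. Since 519 ≡ 7 (mod 8), (2/519) = +1. Now have -(151/519).
Both 151 ≡ 3 and 519 ≡ 3 (mod 4), so reciprocity gives (151/519) = -(519/151). Reduce: 519 ≡ 66 (mod 151). Now have (66/151).
Factor out 2: 66 = 2·33. Since 151 ≡ 7 (mod 8), (2/151) = +1. Now have (33/151).
33 ≡ 1 (mod 4), so quadratic reciprocity gives (33/151) = (151/33). Reduce: 151 ≡ 19 (mod 33). Now have (19/33).
33 ≡ 1 (mod 4), so quadratic reciprocity gives (19/33) = (33/19). Reduce: 33 ≡ 14 (mod 19). Now have (14/19).
Factor out 2: 14 = 2·7. Since 19 ≡ 3 (mod 8), (2/19) = -1. Now have -(7/19).
Both 7 ≡ 3 and 19 ≡ 3 (mod 4), so reciprocity gives (7/19) = -(19/7). Reduce: 19 ≡ 5 (mod 7). Now have (5/7).
5 ≡ 1 (mod 4), so quadratic reciprocity gives (5/7) = (7/5). Reduce: 7 ≡ 2 (mod 5). Now have (2/5).
Factor out 2: 2 = 2. Since 5 ≡ 5 (mod 8), (2/5) = -1. Now have -(1/5).
(1/5) = 1. Collecting the sign factors: -1.
Second factor (31/1859):
Both 31 ≡ 3 and 1859 ≡ 3 (mod 4), so reciprocity gives (31/1859) = -(1859/31). Reduce: 1859 ≡ 30 (mod 31). Now have -(30/31).
Factor out 2: 30 = 2·15. Since 31 ≡ 7 (mod 8), (2/31) = +1. Now have -(15/31).
Both 15 ≡ 3 and 31 ≡ 3 (mod 4), so reciprocity gives (15/31) = -(31/15). Reduce: 31 ≡ 1 (mod 15). Now have (1/15).
(1/15) = 1. Collecting the sign factors: 1.
Product: (-1)·(1) = -1.

-1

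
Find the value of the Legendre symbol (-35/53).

(-35/53)
  = (18/53)    [-35 ≡ 18 mod 53]
  = -(9/53)    [53 ≡ 5 mod 8 ⇒ (2/53) = -1]
  = -(53/9)    [QR: 9 ≡ 1 mod 4, sign kept]
  = -(8/9)    [53 ≡ 8 mod 9]
  = -(1/9)    [9 ≡ 1 mod 8 ⇒ (2/9)^3 = +1]
  = -1    [(1/9) = 1]

-1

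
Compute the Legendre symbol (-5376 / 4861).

-1

(-5376 / 4861)
  = (4346 / 4861)    [-5376 ≡ 4346 mod 4861]
  = -(2173 / 4861)    [4861 ≡ 5 mod 8 ⇒ (2 / 4861) = -1]
  = -(4861 / 2173)    [QR: 2173 ≡ 1 mod 4, sign kept]
  = -(515 / 2173)    [4861 ≡ 515 mod 2173]
  = -(2173 / 515)    [QR: 2173 ≡ 1 mod 4, sign kept]
  = -(113 / 515)    [2173 ≡ 113 mod 515]
  = -(515 / 113)    [QR: 113 ≡ 1 mod 4, sign kept]
  = -(63 / 113)    [515 ≡ 63 mod 113]
  = -(113 / 63)    [QR: 113 ≡ 1 mod 4, sign kept]
  = -(50 / 63)    [113 ≡ 50 mod 63]
  = -(25 / 63)    [63 ≡ 7 mod 8 ⇒ (2 / 63) = +1]
  = -(63 / 25)    [QR: 25 ≡ 1 mod 4, sign kept]
  = -(13 / 25)    [63 ≡ 13 mod 25]
  = -(25 / 13)    [QR: 13 ≡ 1 mod 4, sign kept]
  = -(12 / 13)    [25 ≡ 12 mod 13]
  = -(3 / 13)    [13 ≡ 5 mod 8 ⇒ (2 / 13)^2 = +1]
  = -(13 / 3)    [QR: 13 ≡ 1 mod 4, sign kept]
  = -(1 / 3)    [13 ≡ 1 mod 3]
  = -1    [(1 / 3) = 1]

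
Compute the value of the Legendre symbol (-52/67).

1

Pull out -1: (-52/67) = (-1/67)·(52/67). Since 67 ≡ 3 (mod 4), (-1/67) = -1. Now have -(52/67).
Factor out 2: 52 = 2^2·13. Since 67 ≡ 3 (mod 8), (2/67) = -1, and (2/67)^2 = +1. Now have -(13/67).
13 ≡ 1 (mod 4), so quadratic reciprocity gives (13/67) = (67/13). Reduce: 67 ≡ 2 (mod 13). Now have -(2/13).
Factor out 2: 2 = 2. Since 13 ≡ 5 (mod 8), (2/13) = -1. Now have (1/13).
(1/13) = 1. Collecting the sign factors: 1.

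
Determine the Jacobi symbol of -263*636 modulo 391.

By multiplicativity, (-263·636/391) = (-263/391)·(636/391).
First factor (-263/391):
(-263/391)
  = -(263/391)    [391 ≡ 3 mod 4 ⇒ (-1/391) = -1]
  = (391/263)    [QR: both ≡ 3 mod 4, sign flips]
  = (128/263)    [391 ≡ 128 mod 263]
  = (1/263)    [263 ≡ 7 mod 8 ⇒ (2/263)^7 = +1]
  = 1    [(1/263) = 1]
Second factor (636/391):
(636/391)
  = (245/391)    [636 ≡ 245 mod 391]
  = (391/245)    [QR: 245 ≡ 1 mod 4, sign kept]
  = (146/245)    [391 ≡ 146 mod 245]
  = -(73/245)    [245 ≡ 5 mod 8 ⇒ (2/245) = -1]
  = -(245/73)    [QR: 73 ≡ 1 mod 4, sign kept]
  = -(26/73)    [245 ≡ 26 mod 73]
  = -(13/73)    [73 ≡ 1 mod 8 ⇒ (2/73) = +1]
  = -(73/13)    [QR: 13 ≡ 1 mod 4, sign kept]
  = -(8/13)    [73 ≡ 8 mod 13]
  = (1/13)    [13 ≡ 5 mod 8 ⇒ (2/13)^3 = -1]
  = 1    [(1/13) = 1]
Product: (1)·(1) = 1.

1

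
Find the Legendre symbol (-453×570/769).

By multiplicativity, (-453·570/769) = (-453/769)·(570/769).
First factor (-453/769):
Reduce the numerator: -453 ≡ 316 (mod 769), so (-453/769) = (316/769).
Factor out 2: 316 = 2^2·79. Since 769 ≡ 1 (mod 8), (2/769) = +1, and (2/769)^2 = +1. Now have (79/769).
769 ≡ 1 (mod 4), so quadratic reciprocity gives (79/769) = (769/79). Reduce: 769 ≡ 58 (mod 79). Now have (58/79).
Factor out 2: 58 = 2·29. Since 79 ≡ 7 (mod 8), (2/79) = +1. Now have (29/79).
29 ≡ 1 (mod 4), so quadratic reciprocity gives (29/79) = (79/29). Reduce: 79 ≡ 21 (mod 29). Now have (21/29).
21 ≡ 1 (mod 4), so quadratic reciprocity gives (21/29) = (29/21). Reduce: 29 ≡ 8 (mod 21). Now have (8/21).
Factor out 2: 8 = 2^3. Since 21 ≡ 5 (mod 8), (2/21) = -1, and (2/21)^3 = -1. Now have -(1/21).
(1/21) = 1. Collecting the sign factors: -1.
Second factor (570/769):
Factor out 2: 570 = 2·285. Since 769 ≡ 1 (mod 8), (2/769) = +1. Now have (285/769).
285 ≡ 1 (mod 4), so quadratic reciprocity gives (285/769) = (769/285). Reduce: 769 ≡ 199 (mod 285). Now have (199/285).
285 ≡ 1 (mod 4), so quadratic reciprocity gives (199/285) = (285/199). Reduce: 285 ≡ 86 (mod 199). Now have (86/199).
Factor out 2: 86 = 2·43. Since 199 ≡ 7 (mod 8), (2/199) = +1. Now have (43/199).
Both 43 ≡ 3 and 199 ≡ 3 (mod 4), so reciprocity gives (43/199) = -(199/43). Reduce: 199 ≡ 27 (mod 43). Now have -(27/43).
Both 27 ≡ 3 and 43 ≡ 3 (mod 4), so reciprocity gives (27/43) = -(43/27). Reduce: 43 ≡ 16 (mod 27). Now have (16/27).
Factor out 2: 16 = 2^4. Since 27 ≡ 3 (mod 8), (2/27) = -1, and (2/27)^4 = +1. Now have (1/27).
(1/27) = 1. Collecting the sign factors: 1.
Product: (-1)·(1) = -1.

-1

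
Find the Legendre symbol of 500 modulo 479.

1

(500|479)
  = (21|479)    [500 ≡ 21 mod 479]
  = (479|21)    [QR: 21 ≡ 1 mod 4, sign kept]
  = (17|21)    [479 ≡ 17 mod 21]
  = (21|17)    [QR: 17 ≡ 1 mod 4, sign kept]
  = (4|17)    [21 ≡ 4 mod 17]
  = (1|17)    [17 ≡ 1 mod 8 ⇒ (2|17)^2 = +1]
  = 1    [(1|17) = 1]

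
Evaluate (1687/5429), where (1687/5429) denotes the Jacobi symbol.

-1

5429 ≡ 1 (mod 4), so quadratic reciprocity gives (1687/5429) = (5429/1687). Reduce: 5429 ≡ 368 (mod 1687). Now have (368/1687).
Factor out 2: 368 = 2^4·23. Since 1687 ≡ 7 (mod 8), (2/1687) = +1, and (2/1687)^4 = +1. Now have (23/1687).
Both 23 ≡ 3 and 1687 ≡ 3 (mod 4), so reciprocity gives (23/1687) = -(1687/23). Reduce: 1687 ≡ 8 (mod 23). Now have -(8/23).
Factor out 2: 8 = 2^3. Since 23 ≡ 7 (mod 8), (2/23) = +1, and (2/23)^3 = +1. Now have -(1/23).
(1/23) = 1. Collecting the sign factors: -1.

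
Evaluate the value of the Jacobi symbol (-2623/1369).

1

(-2623/1369)
  = (115/1369)    [-2623 ≡ 115 mod 1369]
  = (1369/115)    [QR: 1369 ≡ 1 mod 4, sign kept]
  = (104/115)    [1369 ≡ 104 mod 115]
  = -(13/115)    [115 ≡ 3 mod 8 ⇒ (2/115)^3 = -1]
  = -(115/13)    [QR: 13 ≡ 1 mod 4, sign kept]
  = -(11/13)    [115 ≡ 11 mod 13]
  = -(13/11)    [QR: 13 ≡ 1 mod 4, sign kept]
  = -(2/11)    [13 ≡ 2 mod 11]
  = (1/11)    [11 ≡ 3 mod 8 ⇒ (2/11) = -1]
  = 1    [(1/11) = 1]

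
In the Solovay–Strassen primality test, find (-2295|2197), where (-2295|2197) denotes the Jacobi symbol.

-1

Pull out -1: (-2295|2197) = (-1|2197)·(2295|2197). Since 2197 ≡ 1 (mod 4), (-1|2197) = +1. Now have (2295|2197).
Reduce the numerator: 2295 ≡ 98 (mod 2197), so (2295|2197) = (98|2197).
Factor out 2: 98 = 2·49. Since 2197 ≡ 5 (mod 8), (2|2197) = -1. Now have -(49|2197).
49 ≡ 1 (mod 4), so quadratic reciprocity gives (49|2197) = (2197|49). Reduce: 2197 ≡ 41 (mod 49). Now have -(41|49).
41 ≡ 1 (mod 4), so quadratic reciprocity gives (41|49) = (49|41). Reduce: 49 ≡ 8 (mod 41). Now have -(8|41).
Factor out 2: 8 = 2^3. Since 41 ≡ 1 (mod 8), (2|41) = +1, and (2|41)^3 = +1. Now have -(1|41).
(1|41) = 1. Collecting the sign factors: -1.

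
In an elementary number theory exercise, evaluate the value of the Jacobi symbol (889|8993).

889 ≡ 1 (mod 4), so quadratic reciprocity gives (889|8993) = (8993|889). Reduce: 8993 ≡ 103 (mod 889). Now have (103|889).
889 ≡ 1 (mod 4), so quadratic reciprocity gives (103|889) = (889|103). Reduce: 889 ≡ 65 (mod 103). Now have (65|103).
65 ≡ 1 (mod 4), so quadratic reciprocity gives (65|103) = (103|65). Reduce: 103 ≡ 38 (mod 65). Now have (38|65).
Factor out 2: 38 = 2·19. Since 65 ≡ 1 (mod 8), (2|65) = +1. Now have (19|65).
65 ≡ 1 (mod 4), so quadratic reciprocity gives (19|65) = (65|19). Reduce: 65 ≡ 8 (mod 19). Now have (8|19).
Factor out 2: 8 = 2^3. Since 19 ≡ 3 (mod 8), (2|19) = -1, and (2|19)^3 = -1. Now have -(1|19).
(1|19) = 1. Collecting the sign factors: -1.

-1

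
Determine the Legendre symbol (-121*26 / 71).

By multiplicativity, (-121·26 / 71) = (-121 / 71)·(26 / 71).
First factor (-121 / 71):
(-121 / 71)
  = (21 / 71)    [-121 ≡ 21 mod 71]
  = (71 / 21)    [QR: 21 ≡ 1 mod 4, sign kept]
  = (8 / 21)    [71 ≡ 8 mod 21]
  = -(1 / 21)    [21 ≡ 5 mod 8 ⇒ (2 / 21)^3 = -1]
  = -1    [(1 / 21) = 1]
Second factor (26 / 71):
(26 / 71)
  = (13 / 71)    [71 ≡ 7 mod 8 ⇒ (2 / 71) = +1]
  = (71 / 13)    [QR: 13 ≡ 1 mod 4, sign kept]
  = (6 / 13)    [71 ≡ 6 mod 13]
  = -(3 / 13)    [13 ≡ 5 mod 8 ⇒ (2 / 13) = -1]
  = -(13 / 3)    [QR: 13 ≡ 1 mod 4, sign kept]
  = -(1 / 3)    [13 ≡ 1 mod 3]
  = -1    [(1 / 3) = 1]
Product: (-1)·(-1) = 1.

1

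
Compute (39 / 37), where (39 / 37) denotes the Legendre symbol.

(39 / 37)
  = (2 / 37)    [39 ≡ 2 mod 37]
  = -(1 / 37)    [37 ≡ 5 mod 8 ⇒ (2 / 37) = -1]
  = -1    [(1 / 37) = 1]

-1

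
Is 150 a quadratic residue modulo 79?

no

Reduce the numerator: 150 ≡ 71 (mod 79), so (150|79) = (71|79).
Both 71 ≡ 3 and 79 ≡ 3 (mod 4), so reciprocity gives (71|79) = -(79|71). Reduce: 79 ≡ 8 (mod 71). Now have -(8|71).
Factor out 2: 8 = 2^3. Since 71 ≡ 7 (mod 8), (2|71) = +1, and (2|71)^3 = +1. Now have -(1|71).
(1|71) = 1. Collecting the sign factors: -1.
(150|79) = -1, and 79 is prime, so 150 is not a quadratic residue mod 79.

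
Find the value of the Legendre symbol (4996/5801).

(4996/5801)
  = (1249/5801)    [5801 ≡ 1 mod 8 ⇒ (2/5801)^2 = +1]
  = (5801/1249)    [QR: 1249 ≡ 1 mod 4, sign kept]
  = (805/1249)    [5801 ≡ 805 mod 1249]
  = (1249/805)    [QR: 805 ≡ 1 mod 4, sign kept]
  = (444/805)    [1249 ≡ 444 mod 805]
  = (111/805)    [805 ≡ 5 mod 8 ⇒ (2/805)^2 = +1]
  = (805/111)    [QR: 805 ≡ 1 mod 4, sign kept]
  = (28/111)    [805 ≡ 28 mod 111]
  = (7/111)    [111 ≡ 7 mod 8 ⇒ (2/111)^2 = +1]
  = -(111/7)    [QR: both ≡ 3 mod 4, sign flips]
  = -(6/7)    [111 ≡ 6 mod 7]
  = -(3/7)    [7 ≡ 7 mod 8 ⇒ (2/7) = +1]
  = (7/3)    [QR: both ≡ 3 mod 4, sign flips]
  = (1/3)    [7 ≡ 1 mod 3]
  = 1    [(1/3) = 1]

1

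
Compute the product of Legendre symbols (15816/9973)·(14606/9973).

-1

By multiplicativity, (15816·14606/9973) = (15816/9973)·(14606/9973).
First factor (15816/9973):
Reduce the numerator: 15816 ≡ 5843 (mod 9973), so (15816/9973) = (5843/9973).
9973 ≡ 1 (mod 4), so quadratic reciprocity gives (5843/9973) = (9973/5843). Reduce: 9973 ≡ 4130 (mod 5843). Now have (4130/5843).
Factor out 2: 4130 = 2·2065. Since 5843 ≡ 3 (mod 8), (2/5843) = -1. Now have -(2065/5843).
2065 ≡ 1 (mod 4), so quadratic reciprocity gives (2065/5843) = (5843/2065). Reduce: 5843 ≡ 1713 (mod 2065). Now have -(1713/2065).
1713 ≡ 1 (mod 4), so quadratic reciprocity gives (1713/2065) = (2065/1713). Reduce: 2065 ≡ 352 (mod 1713). Now have -(352/1713).
Factor out 2: 352 = 2^5·11. Since 1713 ≡ 1 (mod 8), (2/1713) = +1, and (2/1713)^5 = +1. Now have -(11/1713).
1713 ≡ 1 (mod 4), so quadratic reciprocity gives (11/1713) = (1713/11). Reduce: 1713 ≡ 8 (mod 11). Now have -(8/11).
Factor out 2: 8 = 2^3. Since 11 ≡ 3 (mod 8), (2/11) = -1, and (2/11)^3 = -1. Now have (1/11).
(1/11) = 1. Collecting the sign factors: 1.
Second factor (14606/9973):
Reduce the numerator: 14606 ≡ 4633 (mod 9973), so (14606/9973) = (4633/9973).
4633 ≡ 1 (mod 4), so quadratic reciprocity gives (4633/9973) = (9973/4633). Reduce: 9973 ≡ 707 (mod 4633). Now have (707/4633).
4633 ≡ 1 (mod 4), so quadratic reciprocity gives (707/4633) = (4633/707). Reduce: 4633 ≡ 391 (mod 707). Now have (391/707).
Both 391 ≡ 3 and 707 ≡ 3 (mod 4), so reciprocity gives (391/707) = -(707/391). Reduce: 707 ≡ 316 (mod 391). Now have -(316/391).
Factor out 2: 316 = 2^2·79. Since 391 ≡ 7 (mod 8), (2/391) = +1, and (2/391)^2 = +1. Now have -(79/391).
Both 79 ≡ 3 and 391 ≡ 3 (mod 4), so reciprocity gives (79/391) = -(391/79). Reduce: 391 ≡ 75 (mod 79). Now have (75/79).
Both 75 ≡ 3 and 79 ≡ 3 (mod 4), so reciprocity gives (75/79) = -(79/75). Reduce: 79 ≡ 4 (mod 75). Now have -(4/75).
Factor out 2: 4 = 2^2. Since 75 ≡ 3 (mod 8), (2/75) = -1, and (2/75)^2 = +1. Now have -(1/75).
(1/75) = 1. Collecting the sign factors: -1.
Product: (1)·(-1) = -1.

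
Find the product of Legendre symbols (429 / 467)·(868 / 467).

1

By multiplicativity, (429·868 / 467) = (429 / 467)·(868 / 467).
First factor (429 / 467):
429 ≡ 1 (mod 4), so quadratic reciprocity gives (429 / 467) = (467 / 429). Reduce: 467 ≡ 38 (mod 429). Now have (38 / 429).
Factor out 2: 38 = 2·19. Since 429 ≡ 5 (mod 8), (2 / 429) = -1. Now have -(19 / 429).
429 ≡ 1 (mod 4), so quadratic reciprocity gives (19 / 429) = (429 / 19). Reduce: 429 ≡ 11 (mod 19). Now have -(11 / 19).
Both 11 ≡ 3 and 19 ≡ 3 (mod 4), so reciprocity gives (11 / 19) = -(19 / 11). Reduce: 19 ≡ 8 (mod 11). Now have (8 / 11).
Factor out 2: 8 = 2^3. Since 11 ≡ 3 (mod 8), (2 / 11) = -1, and (2 / 11)^3 = -1. Now have -(1 / 11).
(1 / 11) = 1. Collecting the sign factors: -1.
Second factor (868 / 467):
Reduce the numerator: 868 ≡ 401 (mod 467), so (868 / 467) = (401 / 467).
401 ≡ 1 (mod 4), so quadratic reciprocity gives (401 / 467) = (467 / 401). Reduce: 467 ≡ 66 (mod 401). Now have (66 / 401).
Factor out 2: 66 = 2·33. Since 401 ≡ 1 (mod 8), (2 / 401) = +1. Now have (33 / 401).
33 ≡ 1 (mod 4), so quadratic reciprocity gives (33 / 401) = (401 / 33). Reduce: 401 ≡ 5 (mod 33). Now have (5 / 33).
5 ≡ 1 (mod 4), so quadratic reciprocity gives (5 / 33) = (33 / 5). Reduce: 33 ≡ 3 (mod 5). Now have (3 / 5).
5 ≡ 1 (mod 4), so quadratic reciprocity gives (3 / 5) = (5 / 3). Reduce: 5 ≡ 2 (mod 3). Now have (2 / 3).
Factor out 2: 2 = 2. Since 3 ≡ 3 (mod 8), (2 / 3) = -1. Now have -(1 / 3).
(1 / 3) = 1. Collecting the sign factors: -1.
Product: (-1)·(-1) = 1.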